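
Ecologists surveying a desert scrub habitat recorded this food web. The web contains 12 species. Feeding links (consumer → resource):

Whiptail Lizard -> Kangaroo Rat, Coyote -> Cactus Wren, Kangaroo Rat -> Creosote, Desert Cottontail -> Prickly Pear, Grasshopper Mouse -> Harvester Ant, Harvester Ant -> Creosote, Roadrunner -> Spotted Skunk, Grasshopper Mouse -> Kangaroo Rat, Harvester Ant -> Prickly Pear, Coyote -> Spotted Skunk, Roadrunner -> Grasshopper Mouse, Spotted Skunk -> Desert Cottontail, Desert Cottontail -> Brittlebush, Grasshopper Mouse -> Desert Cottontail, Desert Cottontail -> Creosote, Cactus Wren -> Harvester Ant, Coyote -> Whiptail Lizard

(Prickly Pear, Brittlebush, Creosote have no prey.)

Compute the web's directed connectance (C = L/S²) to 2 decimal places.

C = 0.12

The web has S = 12 species and L = 17 feeding links.
C = L / S² = 17 / 144 = 0.1181 ≈ 0.12.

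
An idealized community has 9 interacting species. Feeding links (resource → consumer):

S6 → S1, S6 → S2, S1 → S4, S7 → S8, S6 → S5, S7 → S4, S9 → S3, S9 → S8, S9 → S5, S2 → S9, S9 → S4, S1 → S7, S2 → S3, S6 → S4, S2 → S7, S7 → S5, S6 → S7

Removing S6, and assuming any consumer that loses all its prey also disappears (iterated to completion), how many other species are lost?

8

Remove S6.
Round 1: S1 (all prey gone), S2 (all prey gone) → extinct.
Round 2: S9 (all prey gone), S7 (all prey gone) → extinct.
Round 3: S3 (all prey gone), S4 (all prey gone), S8 (all prey gone), S5 (all prey gone) → extinct.
No further losses. Total secondary extinctions: 8.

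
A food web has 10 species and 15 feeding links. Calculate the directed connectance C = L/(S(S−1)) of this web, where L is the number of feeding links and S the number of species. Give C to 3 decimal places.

The web has S = 10 species and L = 15 feeding links.
C = L / (S(S−1)) = 15 / 90 = 0.1667 ≈ 0.167.

C = 0.167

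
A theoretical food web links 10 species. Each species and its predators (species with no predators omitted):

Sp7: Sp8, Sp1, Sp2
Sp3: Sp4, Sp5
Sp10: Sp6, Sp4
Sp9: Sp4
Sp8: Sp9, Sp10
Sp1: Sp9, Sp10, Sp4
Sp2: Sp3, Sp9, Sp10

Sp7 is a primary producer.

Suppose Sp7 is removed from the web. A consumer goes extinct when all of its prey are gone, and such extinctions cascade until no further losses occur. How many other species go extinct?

9

Remove Sp7.
Round 1: Sp8 (all prey gone), Sp1 (all prey gone), Sp2 (all prey gone) → extinct.
Round 2: Sp3 (all prey gone), Sp9 (all prey gone), Sp10 (all prey gone) → extinct.
Round 3: Sp6 (all prey gone), Sp4 (all prey gone), Sp5 (all prey gone) → extinct.
No further losses. Total secondary extinctions: 9.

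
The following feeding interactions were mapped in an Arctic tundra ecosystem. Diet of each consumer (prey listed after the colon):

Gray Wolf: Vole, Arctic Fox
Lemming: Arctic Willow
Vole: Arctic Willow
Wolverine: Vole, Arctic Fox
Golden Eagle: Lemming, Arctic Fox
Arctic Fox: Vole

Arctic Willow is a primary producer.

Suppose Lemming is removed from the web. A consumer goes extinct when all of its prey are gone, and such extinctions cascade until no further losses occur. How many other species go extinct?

Remove Lemming.
Every predator of it retains at least one other prey: Golden Eagle still has Arctic Fox.
No consumer loses all prey, so no secondary extinctions occur.

0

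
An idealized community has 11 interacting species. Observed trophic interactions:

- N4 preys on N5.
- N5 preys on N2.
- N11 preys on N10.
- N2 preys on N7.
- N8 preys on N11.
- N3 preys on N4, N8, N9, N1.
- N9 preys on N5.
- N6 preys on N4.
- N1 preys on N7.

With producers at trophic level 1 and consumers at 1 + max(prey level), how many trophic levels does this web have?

Producers (level 1): N10, N7.
N7 → N2 → N5 → N4 → N6 gives N6 level 5.
No species has a prey at level 5, so no species reaches level 6.

5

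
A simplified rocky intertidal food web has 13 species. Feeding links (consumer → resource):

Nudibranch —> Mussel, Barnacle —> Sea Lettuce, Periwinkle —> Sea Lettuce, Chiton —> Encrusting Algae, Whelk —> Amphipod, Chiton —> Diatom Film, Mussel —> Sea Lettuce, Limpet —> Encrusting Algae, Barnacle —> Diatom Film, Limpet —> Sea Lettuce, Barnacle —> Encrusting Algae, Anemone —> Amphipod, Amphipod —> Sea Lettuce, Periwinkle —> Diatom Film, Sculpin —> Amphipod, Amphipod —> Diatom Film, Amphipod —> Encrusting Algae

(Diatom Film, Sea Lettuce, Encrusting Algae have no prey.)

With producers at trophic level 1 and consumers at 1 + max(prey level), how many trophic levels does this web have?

3

Producers (level 1): Diatom Film, Sea Lettuce, Encrusting Algae.
Diatom Film → Amphipod → Sculpin gives Sculpin level 3.
No species has a prey at level 3, so no species reaches level 4.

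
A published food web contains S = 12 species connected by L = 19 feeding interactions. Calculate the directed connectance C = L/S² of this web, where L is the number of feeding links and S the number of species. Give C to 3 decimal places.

C = 0.132

The web has S = 12 species and L = 19 feeding links.
C = L / S² = 19 / 144 = 0.1319 ≈ 0.132.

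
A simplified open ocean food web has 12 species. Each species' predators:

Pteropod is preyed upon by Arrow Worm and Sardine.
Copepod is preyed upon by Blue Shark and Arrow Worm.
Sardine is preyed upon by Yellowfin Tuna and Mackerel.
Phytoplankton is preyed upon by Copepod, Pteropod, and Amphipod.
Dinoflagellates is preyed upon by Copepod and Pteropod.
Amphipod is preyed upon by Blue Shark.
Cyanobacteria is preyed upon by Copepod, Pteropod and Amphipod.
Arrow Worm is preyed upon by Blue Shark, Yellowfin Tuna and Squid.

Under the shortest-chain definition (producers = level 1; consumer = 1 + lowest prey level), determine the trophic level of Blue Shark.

Cyanobacteria is a producer → level 1.
Amphipod eats Cyanobacteria → level 2.
Blue Shark eats Amphipod → level 3.
No prey of Blue Shark is below level 2, so 3 is the minimum.

Trophic level 3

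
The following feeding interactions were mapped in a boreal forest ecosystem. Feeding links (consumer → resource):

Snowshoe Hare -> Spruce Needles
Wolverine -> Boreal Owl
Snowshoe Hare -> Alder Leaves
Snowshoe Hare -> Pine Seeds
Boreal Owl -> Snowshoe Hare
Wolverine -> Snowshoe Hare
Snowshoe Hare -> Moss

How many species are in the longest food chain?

4 species

One longest chain: Spruce Needles → Snowshoe Hare → Boreal Owl → Wolverine.
It has 4 species and 3 links.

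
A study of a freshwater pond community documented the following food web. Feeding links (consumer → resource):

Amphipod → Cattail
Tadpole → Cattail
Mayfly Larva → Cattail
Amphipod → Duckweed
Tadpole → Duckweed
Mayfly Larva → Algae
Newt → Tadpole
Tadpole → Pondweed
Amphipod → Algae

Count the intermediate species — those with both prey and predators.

1

Intermediate species (has both prey and predators): Tadpole.
Count: 1.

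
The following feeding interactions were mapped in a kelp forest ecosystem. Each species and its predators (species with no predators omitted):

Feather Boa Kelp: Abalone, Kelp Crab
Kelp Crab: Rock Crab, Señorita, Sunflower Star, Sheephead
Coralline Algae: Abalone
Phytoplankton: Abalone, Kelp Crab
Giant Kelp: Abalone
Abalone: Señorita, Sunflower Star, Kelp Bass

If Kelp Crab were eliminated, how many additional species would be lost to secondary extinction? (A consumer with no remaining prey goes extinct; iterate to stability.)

Remove Kelp Crab.
Round 1: Rock Crab (all prey gone), Sheephead (all prey gone) → extinct.
No further losses. Total secondary extinctions: 2.

2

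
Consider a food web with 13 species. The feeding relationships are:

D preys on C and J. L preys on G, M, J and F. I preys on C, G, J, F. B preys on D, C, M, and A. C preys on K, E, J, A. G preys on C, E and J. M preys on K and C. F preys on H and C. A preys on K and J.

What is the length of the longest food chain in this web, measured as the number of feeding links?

One longest chain: J → A → C → G → L.
It has 5 species and 4 links.

4 links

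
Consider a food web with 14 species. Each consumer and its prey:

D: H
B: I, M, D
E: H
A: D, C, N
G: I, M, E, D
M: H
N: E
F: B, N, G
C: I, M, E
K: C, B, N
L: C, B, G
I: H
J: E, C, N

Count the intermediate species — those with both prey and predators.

8

Intermediate species (has both prey and predators): I, M, E, D, C, B, N, G.
Count: 8.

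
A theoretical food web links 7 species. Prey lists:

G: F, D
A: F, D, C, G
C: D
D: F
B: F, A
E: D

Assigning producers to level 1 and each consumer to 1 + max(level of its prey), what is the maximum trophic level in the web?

Producers (level 1): F.
F → D → C → A → B gives B level 5.
No species has a prey at level 5, so no species reaches level 6.

5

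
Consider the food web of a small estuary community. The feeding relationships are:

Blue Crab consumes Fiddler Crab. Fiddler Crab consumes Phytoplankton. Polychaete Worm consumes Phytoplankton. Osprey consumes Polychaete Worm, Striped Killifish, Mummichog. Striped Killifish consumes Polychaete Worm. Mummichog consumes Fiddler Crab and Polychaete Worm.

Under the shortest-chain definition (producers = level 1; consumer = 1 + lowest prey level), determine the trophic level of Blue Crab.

Trophic level 3

Phytoplankton is a producer → level 1.
Fiddler Crab eats Phytoplankton → level 2.
Blue Crab eats Fiddler Crab → level 3.
No prey of Blue Crab is below level 2, so 3 is the minimum.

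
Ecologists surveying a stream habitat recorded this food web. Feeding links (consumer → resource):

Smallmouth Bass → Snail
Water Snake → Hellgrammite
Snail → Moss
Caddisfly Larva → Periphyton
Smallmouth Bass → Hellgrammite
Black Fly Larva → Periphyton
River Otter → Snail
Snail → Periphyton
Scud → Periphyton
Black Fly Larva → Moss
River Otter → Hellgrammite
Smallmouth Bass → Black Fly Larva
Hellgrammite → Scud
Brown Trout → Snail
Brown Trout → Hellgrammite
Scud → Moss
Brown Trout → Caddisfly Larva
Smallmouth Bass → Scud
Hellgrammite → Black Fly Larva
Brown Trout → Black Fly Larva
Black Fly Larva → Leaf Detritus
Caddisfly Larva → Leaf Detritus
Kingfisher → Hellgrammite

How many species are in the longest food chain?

One longest chain: Moss → Scud → Hellgrammite → Water Snake.
It has 4 species and 3 links.

4 species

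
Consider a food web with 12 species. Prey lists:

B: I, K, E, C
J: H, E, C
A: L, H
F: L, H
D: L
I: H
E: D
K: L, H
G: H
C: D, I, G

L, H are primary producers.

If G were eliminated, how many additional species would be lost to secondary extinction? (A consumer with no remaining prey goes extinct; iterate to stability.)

0

Remove G.
Every predator of it retains at least one other prey: C still has D, I.
No consumer loses all prey, so no secondary extinctions occur.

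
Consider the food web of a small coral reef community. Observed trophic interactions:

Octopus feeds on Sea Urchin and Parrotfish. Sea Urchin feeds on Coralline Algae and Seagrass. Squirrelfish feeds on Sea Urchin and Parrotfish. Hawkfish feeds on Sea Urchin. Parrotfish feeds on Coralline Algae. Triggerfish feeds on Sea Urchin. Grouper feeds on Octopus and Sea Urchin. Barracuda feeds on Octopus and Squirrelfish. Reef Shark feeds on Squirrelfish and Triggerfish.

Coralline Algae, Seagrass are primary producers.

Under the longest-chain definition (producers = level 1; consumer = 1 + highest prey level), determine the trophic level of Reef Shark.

Coralline Algae is a producer → level 1.
Parrotfish eats Coralline Algae → level 2.
Squirrelfish eats Parrotfish (level 2); other prey at levels: Sea Urchin 2 → level 3.
Reef Shark eats Squirrelfish (level 3); other prey at levels: Triggerfish 3 → level 4.

Trophic level 4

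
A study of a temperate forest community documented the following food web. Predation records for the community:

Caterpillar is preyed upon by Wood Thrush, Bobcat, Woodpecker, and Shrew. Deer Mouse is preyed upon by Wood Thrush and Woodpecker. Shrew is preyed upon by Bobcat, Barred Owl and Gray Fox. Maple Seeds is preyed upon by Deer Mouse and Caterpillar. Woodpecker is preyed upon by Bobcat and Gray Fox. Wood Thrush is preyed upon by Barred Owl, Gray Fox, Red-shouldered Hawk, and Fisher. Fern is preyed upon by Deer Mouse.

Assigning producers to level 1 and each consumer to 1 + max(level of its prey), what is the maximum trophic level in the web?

4

Producers (level 1): Maple Seeds, Fern.
Maple Seeds → Caterpillar → Shrew → Gray Fox gives Gray Fox level 4.
No species has a prey at level 4, so no species reaches level 5.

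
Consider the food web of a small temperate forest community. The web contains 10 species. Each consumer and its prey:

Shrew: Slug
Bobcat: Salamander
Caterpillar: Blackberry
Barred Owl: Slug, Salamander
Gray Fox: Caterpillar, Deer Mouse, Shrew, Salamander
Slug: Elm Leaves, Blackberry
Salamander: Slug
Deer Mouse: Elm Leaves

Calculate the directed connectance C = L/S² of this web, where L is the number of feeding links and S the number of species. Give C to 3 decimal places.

C = 0.130

The web has S = 10 species and L = 13 feeding links.
C = L / S² = 13 / 100 = 0.1300 ≈ 0.130.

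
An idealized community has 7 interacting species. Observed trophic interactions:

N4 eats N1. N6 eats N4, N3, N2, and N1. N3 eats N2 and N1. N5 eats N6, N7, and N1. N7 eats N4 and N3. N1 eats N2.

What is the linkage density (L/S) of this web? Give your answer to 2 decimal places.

There are L = 13 links among S = 7 species.
L/S = 13/7 = 1.8571 ≈ 1.86.

L/S = 1.86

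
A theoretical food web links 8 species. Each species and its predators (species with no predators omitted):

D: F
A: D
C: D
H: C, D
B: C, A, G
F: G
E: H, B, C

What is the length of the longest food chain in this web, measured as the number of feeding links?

5 links

One longest chain: E → H → C → D → F → G.
It has 6 species and 5 links.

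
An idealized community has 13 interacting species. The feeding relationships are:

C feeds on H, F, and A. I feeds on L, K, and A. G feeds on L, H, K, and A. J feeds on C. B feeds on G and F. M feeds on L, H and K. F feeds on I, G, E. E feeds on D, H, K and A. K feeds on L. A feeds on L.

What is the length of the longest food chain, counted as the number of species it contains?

6 species

One longest chain: L → A → E → F → C → J.
It has 6 species and 5 links.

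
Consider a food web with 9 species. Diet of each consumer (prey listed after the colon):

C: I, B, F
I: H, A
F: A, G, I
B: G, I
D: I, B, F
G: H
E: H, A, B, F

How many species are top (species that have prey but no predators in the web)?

Top species (has prey, but nothing eats it): D, E, C.
Count: 3.

3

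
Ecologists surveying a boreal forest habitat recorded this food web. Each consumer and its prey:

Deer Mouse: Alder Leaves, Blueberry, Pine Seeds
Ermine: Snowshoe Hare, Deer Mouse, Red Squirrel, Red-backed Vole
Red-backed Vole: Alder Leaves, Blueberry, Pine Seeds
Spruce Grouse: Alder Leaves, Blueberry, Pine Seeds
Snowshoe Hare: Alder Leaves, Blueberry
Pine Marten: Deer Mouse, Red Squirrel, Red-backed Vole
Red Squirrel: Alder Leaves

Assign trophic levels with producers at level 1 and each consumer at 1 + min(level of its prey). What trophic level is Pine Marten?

Alder Leaves is a producer → level 1.
Deer Mouse eats Alder Leaves → level 2.
Pine Marten eats Deer Mouse → level 3.
No prey of Pine Marten is below level 2, so 3 is the minimum.

Trophic level 3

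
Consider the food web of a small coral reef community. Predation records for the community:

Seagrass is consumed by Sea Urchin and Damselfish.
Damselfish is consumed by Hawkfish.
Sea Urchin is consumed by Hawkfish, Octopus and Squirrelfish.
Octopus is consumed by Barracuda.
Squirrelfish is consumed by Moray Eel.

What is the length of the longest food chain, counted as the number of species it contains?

One longest chain: Seagrass → Sea Urchin → Octopus → Barracuda.
It has 4 species and 3 links.

4 species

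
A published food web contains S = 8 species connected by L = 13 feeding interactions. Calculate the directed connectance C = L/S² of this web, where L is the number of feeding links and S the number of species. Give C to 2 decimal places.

The web has S = 8 species and L = 13 feeding links.
C = L / S² = 13 / 64 = 0.2031 ≈ 0.20.

C = 0.20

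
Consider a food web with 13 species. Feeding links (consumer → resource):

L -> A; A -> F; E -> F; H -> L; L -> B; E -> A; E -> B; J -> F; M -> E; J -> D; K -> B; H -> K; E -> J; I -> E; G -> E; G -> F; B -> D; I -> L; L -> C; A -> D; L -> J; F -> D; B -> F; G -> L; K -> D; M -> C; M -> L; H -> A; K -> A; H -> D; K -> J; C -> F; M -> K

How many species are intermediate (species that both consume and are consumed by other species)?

Intermediate species (has both prey and predators): F, C, J, A, B, L, K, E.
Count: 8.

8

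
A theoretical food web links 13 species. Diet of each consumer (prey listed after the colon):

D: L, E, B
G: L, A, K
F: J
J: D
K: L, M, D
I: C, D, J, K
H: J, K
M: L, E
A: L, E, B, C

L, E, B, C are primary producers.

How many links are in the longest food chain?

One longest chain: L → D → J → F.
It has 4 species and 3 links.

3 links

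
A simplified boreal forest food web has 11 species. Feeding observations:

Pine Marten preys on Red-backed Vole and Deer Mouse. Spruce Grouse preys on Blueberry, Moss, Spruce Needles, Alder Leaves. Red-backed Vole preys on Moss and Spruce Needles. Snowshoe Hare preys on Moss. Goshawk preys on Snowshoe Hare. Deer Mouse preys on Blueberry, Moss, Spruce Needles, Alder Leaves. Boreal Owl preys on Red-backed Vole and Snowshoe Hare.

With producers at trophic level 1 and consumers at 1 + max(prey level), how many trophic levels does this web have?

3

Producers (level 1): Alder Leaves, Moss, Blueberry, Spruce Needles.
Moss → Snowshoe Hare → Boreal Owl gives Boreal Owl level 3.
No species has a prey at level 3, so no species reaches level 4.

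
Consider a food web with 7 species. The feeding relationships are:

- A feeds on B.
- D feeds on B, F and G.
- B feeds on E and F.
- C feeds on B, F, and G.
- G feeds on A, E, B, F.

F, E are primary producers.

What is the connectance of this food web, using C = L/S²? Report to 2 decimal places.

The web has S = 7 species and L = 13 feeding links.
C = L / S² = 13 / 49 = 0.2653 ≈ 0.27.

C = 0.27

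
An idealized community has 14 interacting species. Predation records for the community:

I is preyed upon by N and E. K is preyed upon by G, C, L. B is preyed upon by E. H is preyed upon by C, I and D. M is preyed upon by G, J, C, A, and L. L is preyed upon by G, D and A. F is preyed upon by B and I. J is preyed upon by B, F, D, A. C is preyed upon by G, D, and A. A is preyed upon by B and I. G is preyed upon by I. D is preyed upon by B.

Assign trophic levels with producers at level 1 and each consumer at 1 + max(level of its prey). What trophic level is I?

Trophic level 4

K is a producer → level 1.
L eats K (level 1); other prey at levels: M 1 → level 2.
A eats L (level 2); other prey at levels: M 1, C 2, J 2 → level 3.
I eats A (level 3); other prey at levels: H 1, F 3, G 3 → level 4.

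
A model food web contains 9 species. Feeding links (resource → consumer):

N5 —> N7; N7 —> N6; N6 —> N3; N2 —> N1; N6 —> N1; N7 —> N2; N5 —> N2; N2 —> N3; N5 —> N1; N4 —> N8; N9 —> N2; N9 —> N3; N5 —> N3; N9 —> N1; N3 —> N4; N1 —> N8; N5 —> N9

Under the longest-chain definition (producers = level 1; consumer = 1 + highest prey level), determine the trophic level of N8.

Trophic level 6

N5 is a producer → level 1.
N7 eats N5 → level 2.
N2 eats N7 (level 2); other prey at levels: N5 1, N9 2 → level 3.
N3 eats N2 (level 3); other prey at levels: N5 1, N9 2, N6 3 → level 4.
N4 eats N3 → level 5.
N8 eats N4 (level 5); other prey at levels: N1 4 → level 6.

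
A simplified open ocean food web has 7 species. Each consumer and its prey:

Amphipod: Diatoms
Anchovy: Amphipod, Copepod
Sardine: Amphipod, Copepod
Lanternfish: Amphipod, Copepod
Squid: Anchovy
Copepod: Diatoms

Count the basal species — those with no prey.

Basal species (no prey listed): Diatoms.
Count: 1.

1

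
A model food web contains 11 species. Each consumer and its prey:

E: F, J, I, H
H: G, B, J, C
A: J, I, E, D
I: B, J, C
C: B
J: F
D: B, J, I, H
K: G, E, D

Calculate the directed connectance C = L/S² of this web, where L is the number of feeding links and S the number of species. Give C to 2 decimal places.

C = 0.20

The web has S = 11 species and L = 24 feeding links.
C = L / S² = 24 / 121 = 0.1983 ≈ 0.20.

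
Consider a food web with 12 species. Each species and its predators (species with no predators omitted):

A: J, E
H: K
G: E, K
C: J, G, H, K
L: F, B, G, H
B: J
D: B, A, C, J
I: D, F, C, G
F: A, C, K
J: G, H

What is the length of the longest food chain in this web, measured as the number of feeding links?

One longest chain: I → D → B → J → G → E.
It has 6 species and 5 links.

5 links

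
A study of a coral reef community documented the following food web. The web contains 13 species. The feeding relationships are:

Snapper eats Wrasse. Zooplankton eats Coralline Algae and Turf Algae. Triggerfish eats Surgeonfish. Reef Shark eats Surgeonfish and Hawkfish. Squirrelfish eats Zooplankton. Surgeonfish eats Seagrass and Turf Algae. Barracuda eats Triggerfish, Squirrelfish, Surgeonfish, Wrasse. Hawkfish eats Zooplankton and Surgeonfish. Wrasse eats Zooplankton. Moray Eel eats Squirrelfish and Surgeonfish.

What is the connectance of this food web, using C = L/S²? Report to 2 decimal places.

The web has S = 13 species and L = 18 feeding links.
C = L / S² = 18 / 169 = 0.1065 ≈ 0.11.

C = 0.11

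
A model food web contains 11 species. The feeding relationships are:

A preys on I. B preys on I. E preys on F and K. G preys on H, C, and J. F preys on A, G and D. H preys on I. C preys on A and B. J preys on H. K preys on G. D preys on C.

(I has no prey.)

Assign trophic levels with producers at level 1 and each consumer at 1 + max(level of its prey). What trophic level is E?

Trophic level 6

I is a producer → level 1.
A eats I → level 2.
C eats A (level 2); other prey at levels: B 2 → level 3.
D eats C → level 4.
F eats D (level 4); other prey at levels: A 2, G 4 → level 5.
E eats F (level 5); other prey at levels: K 5 → level 6.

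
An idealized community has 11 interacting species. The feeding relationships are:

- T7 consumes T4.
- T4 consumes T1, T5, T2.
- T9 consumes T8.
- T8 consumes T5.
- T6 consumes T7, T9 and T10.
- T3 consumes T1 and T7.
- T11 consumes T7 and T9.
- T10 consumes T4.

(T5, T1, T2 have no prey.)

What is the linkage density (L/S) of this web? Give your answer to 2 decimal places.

L/S = 1.27

There are L = 14 links among S = 11 species.
L/S = 14/11 = 1.2727 ≈ 1.27.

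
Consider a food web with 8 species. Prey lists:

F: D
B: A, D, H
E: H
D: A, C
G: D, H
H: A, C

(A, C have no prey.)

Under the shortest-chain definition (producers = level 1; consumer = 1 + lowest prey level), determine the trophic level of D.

Trophic level 2

A is a producer → level 1.
D eats A → level 2.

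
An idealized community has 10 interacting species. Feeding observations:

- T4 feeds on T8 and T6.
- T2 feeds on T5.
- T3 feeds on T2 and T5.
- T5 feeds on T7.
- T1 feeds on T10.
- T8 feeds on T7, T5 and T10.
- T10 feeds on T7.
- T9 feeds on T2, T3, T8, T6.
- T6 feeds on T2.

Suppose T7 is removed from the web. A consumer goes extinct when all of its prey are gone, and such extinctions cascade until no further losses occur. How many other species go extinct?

9

Remove T7.
Round 1: T10 (all prey gone), T5 (all prey gone) → extinct.
Round 2: T1 (all prey gone), T2 (all prey gone), T8 (all prey gone) → extinct.
Round 3: T3 (all prey gone), T6 (all prey gone) → extinct.
Round 4: T9 (all prey gone), T4 (all prey gone) → extinct.
No further losses. Total secondary extinctions: 9.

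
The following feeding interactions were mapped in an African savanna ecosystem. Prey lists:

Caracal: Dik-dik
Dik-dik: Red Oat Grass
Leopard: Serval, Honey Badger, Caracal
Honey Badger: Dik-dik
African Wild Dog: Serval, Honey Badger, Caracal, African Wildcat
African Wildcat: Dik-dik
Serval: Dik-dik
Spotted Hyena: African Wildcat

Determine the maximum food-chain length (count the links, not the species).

3 links

One longest chain: Red Oat Grass → Dik-dik → Serval → Leopard.
It has 4 species and 3 links.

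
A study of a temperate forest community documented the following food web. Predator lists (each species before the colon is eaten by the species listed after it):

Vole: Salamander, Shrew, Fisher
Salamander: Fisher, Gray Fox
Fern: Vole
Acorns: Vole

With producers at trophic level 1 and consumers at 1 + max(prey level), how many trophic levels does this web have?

Producers (level 1): Fern, Acorns.
Fern → Vole → Salamander → Fisher gives Fisher level 4.
No species has a prey at level 4, so no species reaches level 5.

4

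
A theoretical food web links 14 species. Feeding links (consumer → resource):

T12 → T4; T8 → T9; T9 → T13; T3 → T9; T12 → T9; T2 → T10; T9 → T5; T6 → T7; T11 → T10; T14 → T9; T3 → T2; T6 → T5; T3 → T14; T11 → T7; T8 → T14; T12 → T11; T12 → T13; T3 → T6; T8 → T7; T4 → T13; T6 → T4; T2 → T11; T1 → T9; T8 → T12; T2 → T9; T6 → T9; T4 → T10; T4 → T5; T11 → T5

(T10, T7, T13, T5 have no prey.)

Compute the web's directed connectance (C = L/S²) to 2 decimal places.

The web has S = 14 species and L = 29 feeding links.
C = L / S² = 29 / 196 = 0.1480 ≈ 0.15.

C = 0.15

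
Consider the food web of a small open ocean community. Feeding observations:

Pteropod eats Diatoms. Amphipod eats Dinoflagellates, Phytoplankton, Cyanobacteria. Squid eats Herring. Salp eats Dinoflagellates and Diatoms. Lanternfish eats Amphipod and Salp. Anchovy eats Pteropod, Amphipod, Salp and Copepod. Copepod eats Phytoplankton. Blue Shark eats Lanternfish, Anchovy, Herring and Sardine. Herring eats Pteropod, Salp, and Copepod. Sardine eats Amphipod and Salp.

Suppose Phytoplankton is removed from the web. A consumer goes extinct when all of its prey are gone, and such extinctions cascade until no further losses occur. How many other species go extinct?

Remove Phytoplankton.
Round 1: Copepod (all prey gone) → extinct.
No further losses. Total secondary extinctions: 1.

1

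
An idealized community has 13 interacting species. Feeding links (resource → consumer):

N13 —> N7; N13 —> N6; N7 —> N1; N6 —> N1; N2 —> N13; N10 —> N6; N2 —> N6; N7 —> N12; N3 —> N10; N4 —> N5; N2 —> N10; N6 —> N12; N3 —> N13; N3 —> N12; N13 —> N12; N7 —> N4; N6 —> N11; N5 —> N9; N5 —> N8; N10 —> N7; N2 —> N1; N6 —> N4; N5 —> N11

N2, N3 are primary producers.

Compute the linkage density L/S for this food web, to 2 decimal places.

There are L = 23 links among S = 13 species.
L/S = 23/13 = 1.7692 ≈ 1.77.

L/S = 1.77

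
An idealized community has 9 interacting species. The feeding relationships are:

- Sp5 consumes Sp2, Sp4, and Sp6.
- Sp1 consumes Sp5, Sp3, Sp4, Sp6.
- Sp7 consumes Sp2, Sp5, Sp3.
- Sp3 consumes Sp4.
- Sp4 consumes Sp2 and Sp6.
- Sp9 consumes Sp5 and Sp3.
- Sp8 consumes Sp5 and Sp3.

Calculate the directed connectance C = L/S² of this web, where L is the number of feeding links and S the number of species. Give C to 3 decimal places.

The web has S = 9 species and L = 17 feeding links.
C = L / S² = 17 / 81 = 0.2099 ≈ 0.210.

C = 0.210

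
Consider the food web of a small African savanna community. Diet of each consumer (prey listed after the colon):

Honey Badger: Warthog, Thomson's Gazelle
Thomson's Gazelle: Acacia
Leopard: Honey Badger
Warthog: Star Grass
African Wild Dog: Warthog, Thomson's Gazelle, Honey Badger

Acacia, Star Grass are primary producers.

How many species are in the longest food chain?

4 species

One longest chain: Star Grass → Warthog → Honey Badger → Leopard.
It has 4 species and 3 links.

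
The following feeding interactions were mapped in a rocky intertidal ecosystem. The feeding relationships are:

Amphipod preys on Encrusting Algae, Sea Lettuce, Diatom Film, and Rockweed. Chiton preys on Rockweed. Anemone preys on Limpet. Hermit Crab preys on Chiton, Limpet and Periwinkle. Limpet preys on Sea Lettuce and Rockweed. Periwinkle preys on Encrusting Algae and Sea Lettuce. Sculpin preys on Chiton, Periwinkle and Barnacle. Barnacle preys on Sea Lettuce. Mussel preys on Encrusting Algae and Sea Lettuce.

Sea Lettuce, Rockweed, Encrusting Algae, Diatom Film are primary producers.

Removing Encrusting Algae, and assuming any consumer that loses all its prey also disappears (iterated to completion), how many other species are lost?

0

Remove Encrusting Algae.
Every predator of it retains at least one other prey: Periwinkle still has Sea Lettuce; Mussel still has Sea Lettuce; Amphipod still has Sea Lettuce, Rockweed, Diatom Film.
No consumer loses all prey, so no secondary extinctions occur.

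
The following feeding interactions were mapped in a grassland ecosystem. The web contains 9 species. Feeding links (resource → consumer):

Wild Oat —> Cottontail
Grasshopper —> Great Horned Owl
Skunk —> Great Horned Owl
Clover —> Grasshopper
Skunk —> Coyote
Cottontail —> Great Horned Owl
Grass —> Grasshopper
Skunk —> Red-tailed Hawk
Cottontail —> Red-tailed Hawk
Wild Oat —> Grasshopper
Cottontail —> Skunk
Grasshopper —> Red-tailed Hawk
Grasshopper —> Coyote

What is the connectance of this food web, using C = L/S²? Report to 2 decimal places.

C = 0.16

The web has S = 9 species and L = 13 feeding links.
C = L / S² = 13 / 81 = 0.1605 ≈ 0.16.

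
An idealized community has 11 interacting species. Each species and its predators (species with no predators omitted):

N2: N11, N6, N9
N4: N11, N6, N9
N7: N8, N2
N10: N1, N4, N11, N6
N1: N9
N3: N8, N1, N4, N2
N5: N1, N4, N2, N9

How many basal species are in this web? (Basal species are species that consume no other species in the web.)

4

Basal species (no prey listed): N7, N5, N10, N3.
Count: 4.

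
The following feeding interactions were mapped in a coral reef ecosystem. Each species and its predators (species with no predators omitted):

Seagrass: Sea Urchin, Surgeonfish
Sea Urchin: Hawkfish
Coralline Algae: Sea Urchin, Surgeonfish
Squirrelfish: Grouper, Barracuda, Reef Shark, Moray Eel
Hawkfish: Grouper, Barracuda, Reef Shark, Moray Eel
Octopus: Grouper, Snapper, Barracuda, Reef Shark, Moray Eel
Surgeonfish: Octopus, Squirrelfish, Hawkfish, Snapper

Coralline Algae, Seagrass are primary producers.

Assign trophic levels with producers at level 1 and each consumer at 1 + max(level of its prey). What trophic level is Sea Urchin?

Coralline Algae is a producer → level 1.
Sea Urchin eats Coralline Algae (level 1); other prey at levels: Seagrass 1 → level 2.

Trophic level 2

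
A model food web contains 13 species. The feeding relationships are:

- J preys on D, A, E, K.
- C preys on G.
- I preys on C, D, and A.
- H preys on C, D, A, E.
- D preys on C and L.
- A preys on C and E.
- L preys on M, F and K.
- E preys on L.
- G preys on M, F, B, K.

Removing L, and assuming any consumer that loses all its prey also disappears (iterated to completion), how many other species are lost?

1

Remove L.
Round 1: E (all prey gone) → extinct.
No further losses. Total secondary extinctions: 1.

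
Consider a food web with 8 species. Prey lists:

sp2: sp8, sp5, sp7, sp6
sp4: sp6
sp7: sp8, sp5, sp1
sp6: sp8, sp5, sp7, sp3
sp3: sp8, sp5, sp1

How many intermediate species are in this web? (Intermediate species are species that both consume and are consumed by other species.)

3

Intermediate species (has both prey and predators): sp7, sp3, sp6.
Count: 3.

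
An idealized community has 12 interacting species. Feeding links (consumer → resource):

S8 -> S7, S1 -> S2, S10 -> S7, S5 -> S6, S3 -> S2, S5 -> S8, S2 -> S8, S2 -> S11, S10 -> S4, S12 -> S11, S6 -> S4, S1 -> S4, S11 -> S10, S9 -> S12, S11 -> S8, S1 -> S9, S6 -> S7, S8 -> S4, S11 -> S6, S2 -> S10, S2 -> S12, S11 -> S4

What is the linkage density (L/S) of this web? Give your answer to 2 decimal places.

There are L = 22 links among S = 12 species.
L/S = 22/12 = 1.8333 ≈ 1.83.

L/S = 1.83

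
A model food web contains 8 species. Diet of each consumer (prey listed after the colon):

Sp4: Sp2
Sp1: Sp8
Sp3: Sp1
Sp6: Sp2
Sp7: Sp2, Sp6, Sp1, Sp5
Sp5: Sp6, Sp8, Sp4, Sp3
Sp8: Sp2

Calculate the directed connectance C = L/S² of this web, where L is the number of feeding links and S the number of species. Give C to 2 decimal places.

The web has S = 8 species and L = 13 feeding links.
C = L / S² = 13 / 64 = 0.2031 ≈ 0.20.

C = 0.20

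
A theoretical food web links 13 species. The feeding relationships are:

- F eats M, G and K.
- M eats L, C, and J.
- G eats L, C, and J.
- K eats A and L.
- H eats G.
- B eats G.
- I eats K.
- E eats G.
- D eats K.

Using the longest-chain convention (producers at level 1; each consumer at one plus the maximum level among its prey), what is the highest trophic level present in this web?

Producers (level 1): J, L, C, A.
J → G → H gives H level 3.
No species has a prey at level 3, so no species reaches level 4.

3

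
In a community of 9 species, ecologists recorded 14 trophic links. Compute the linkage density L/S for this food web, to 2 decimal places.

There are L = 14 links among S = 9 species.
L/S = 14/9 = 1.5556 ≈ 1.56.

L/S = 1.56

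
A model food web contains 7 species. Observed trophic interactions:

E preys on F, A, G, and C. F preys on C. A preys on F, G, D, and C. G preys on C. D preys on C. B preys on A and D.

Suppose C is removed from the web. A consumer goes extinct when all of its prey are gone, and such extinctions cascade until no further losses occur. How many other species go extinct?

6

Remove C.
Round 1: G (all prey gone), F (all prey gone), D (all prey gone) → extinct.
Round 2: A (all prey gone) → extinct.
Round 3: E (all prey gone), B (all prey gone) → extinct.
No further losses. Total secondary extinctions: 6.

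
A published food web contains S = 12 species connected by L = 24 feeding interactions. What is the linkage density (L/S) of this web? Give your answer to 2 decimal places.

L/S = 2.00

There are L = 24 links among S = 12 species.
L/S = 24/12 = 2.0000 ≈ 2.00.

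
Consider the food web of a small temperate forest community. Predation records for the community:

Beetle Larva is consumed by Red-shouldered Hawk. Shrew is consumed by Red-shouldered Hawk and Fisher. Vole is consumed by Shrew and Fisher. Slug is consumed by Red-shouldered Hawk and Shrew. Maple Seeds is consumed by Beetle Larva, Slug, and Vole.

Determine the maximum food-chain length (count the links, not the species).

3 links

One longest chain: Maple Seeds → Slug → Shrew → Fisher.
It has 4 species and 3 links.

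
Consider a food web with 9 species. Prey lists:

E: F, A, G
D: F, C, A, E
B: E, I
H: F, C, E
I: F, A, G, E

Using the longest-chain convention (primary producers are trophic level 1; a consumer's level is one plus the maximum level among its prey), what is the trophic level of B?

F is a producer → level 1.
E eats F (level 1); other prey at levels: A 1, G 1 → level 2.
I eats E (level 2); other prey at levels: F 1, A 1, G 1 → level 3.
B eats I (level 3); other prey at levels: E 2 → level 4.

Trophic level 4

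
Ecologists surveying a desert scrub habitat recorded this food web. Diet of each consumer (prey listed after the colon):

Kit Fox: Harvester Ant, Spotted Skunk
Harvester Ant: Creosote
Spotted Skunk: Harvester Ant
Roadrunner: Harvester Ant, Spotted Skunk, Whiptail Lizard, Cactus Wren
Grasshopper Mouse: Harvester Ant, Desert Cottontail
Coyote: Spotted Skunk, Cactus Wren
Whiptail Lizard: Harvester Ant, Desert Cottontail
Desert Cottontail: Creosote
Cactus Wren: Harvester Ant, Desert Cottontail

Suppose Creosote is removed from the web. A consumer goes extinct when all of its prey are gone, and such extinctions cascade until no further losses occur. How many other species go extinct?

Remove Creosote.
Round 1: Harvester Ant (all prey gone), Desert Cottontail (all prey gone) → extinct.
Round 2: Spotted Skunk (all prey gone), Whiptail Lizard (all prey gone), Cactus Wren (all prey gone), Grasshopper Mouse (all prey gone) → extinct.
Round 3: Coyote (all prey gone), Kit Fox (all prey gone), Roadrunner (all prey gone) → extinct.
No further losses. Total secondary extinctions: 9.

9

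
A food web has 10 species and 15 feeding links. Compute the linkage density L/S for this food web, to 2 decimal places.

There are L = 15 links among S = 10 species.
L/S = 15/10 = 1.5000 ≈ 1.50.

L/S = 1.50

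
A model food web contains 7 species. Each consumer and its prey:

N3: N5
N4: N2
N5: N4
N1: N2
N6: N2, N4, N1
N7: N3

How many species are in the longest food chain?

5 species

One longest chain: N2 → N4 → N5 → N3 → N7.
It has 5 species and 4 links.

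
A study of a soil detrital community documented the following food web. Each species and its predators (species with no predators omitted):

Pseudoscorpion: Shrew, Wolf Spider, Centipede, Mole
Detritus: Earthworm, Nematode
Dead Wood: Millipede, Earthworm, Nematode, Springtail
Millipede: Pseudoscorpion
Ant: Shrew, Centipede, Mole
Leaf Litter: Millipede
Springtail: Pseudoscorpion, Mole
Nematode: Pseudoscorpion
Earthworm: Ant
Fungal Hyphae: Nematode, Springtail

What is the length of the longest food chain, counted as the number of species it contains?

One longest chain: Detritus → Earthworm → Ant → Shrew.
It has 4 species and 3 links.

4 species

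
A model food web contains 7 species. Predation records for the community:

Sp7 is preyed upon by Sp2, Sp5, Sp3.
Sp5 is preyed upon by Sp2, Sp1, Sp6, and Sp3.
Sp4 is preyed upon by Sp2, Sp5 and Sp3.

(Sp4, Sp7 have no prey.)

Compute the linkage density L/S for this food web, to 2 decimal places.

L/S = 1.43

There are L = 10 links among S = 7 species.
L/S = 10/7 = 1.4286 ≈ 1.43.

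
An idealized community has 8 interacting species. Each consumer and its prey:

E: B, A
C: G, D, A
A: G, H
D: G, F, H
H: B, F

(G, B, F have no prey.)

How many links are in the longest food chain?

One longest chain: B → H → A → E.
It has 4 species and 3 links.

3 links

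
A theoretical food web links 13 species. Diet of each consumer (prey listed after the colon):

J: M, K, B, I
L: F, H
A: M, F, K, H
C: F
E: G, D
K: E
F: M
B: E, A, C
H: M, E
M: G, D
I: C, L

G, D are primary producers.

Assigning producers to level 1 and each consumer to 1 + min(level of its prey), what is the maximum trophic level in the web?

5

Producers (level 1): G, D.
Following each consumer down to its lowest-level prey: G → M → F → C → I (levels 1 through 5).
All prey of I (C 4, L 4) are at level 4 or above, so I is at level 1 + 4 = 5.
Every consumer has at least one prey at level 4 or below, so none exceeds level 5.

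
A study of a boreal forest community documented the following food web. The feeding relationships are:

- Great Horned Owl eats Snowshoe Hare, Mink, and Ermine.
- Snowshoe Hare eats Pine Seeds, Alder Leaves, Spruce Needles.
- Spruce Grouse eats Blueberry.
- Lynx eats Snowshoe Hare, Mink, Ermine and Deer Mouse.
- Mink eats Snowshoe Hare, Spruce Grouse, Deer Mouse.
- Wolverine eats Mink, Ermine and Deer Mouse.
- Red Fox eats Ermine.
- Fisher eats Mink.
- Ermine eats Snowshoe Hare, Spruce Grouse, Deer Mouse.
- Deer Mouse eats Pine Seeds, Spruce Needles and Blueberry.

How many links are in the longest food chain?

One longest chain: Spruce Needles → Deer Mouse → Ermine → Lynx.
It has 4 species and 3 links.

3 links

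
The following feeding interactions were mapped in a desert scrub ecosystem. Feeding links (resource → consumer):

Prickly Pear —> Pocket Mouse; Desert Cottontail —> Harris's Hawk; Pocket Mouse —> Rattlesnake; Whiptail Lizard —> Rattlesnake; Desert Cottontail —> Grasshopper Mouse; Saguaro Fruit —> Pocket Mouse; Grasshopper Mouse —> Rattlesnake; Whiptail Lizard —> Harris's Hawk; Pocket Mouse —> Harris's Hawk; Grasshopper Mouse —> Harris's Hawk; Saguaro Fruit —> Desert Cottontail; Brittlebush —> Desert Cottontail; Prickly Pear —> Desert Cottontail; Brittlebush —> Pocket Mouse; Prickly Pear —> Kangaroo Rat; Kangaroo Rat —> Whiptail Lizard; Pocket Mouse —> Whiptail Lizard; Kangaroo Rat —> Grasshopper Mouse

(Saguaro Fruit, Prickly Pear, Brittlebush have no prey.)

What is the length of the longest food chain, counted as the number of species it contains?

4 species

One longest chain: Prickly Pear → Kangaroo Rat → Grasshopper Mouse → Rattlesnake.
It has 4 species and 3 links.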